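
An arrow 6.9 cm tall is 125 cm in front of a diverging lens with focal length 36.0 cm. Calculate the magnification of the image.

For a diverging lens, f = -36.0 cm.
1/d_i = 1/f − 1/d_o = 1/(-36.00) − 1/(125) = -0.03578, so d_i = -27.95 cm.
m = −d_i/d_o = −(-27.95)/(125) = +0.224.
The image is virtual, upright and reduced, on the same side as the object.

m = +0.224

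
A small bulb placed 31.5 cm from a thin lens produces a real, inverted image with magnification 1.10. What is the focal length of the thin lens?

m = −d_i/d_o ⇒ d_i = −m·d_o = −(-1.10)·(31.5) = 34.65 cm.
1/f = 1/d_o + 1/d_i = 1/(31.5) + 1/(34.65) = 0.06061, so f = 16.5 cm.
Since f is positive, the thin lens is converging.

f = 16.5 cm (converging)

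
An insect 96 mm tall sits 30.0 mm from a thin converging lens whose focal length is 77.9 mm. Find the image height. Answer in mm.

1/d_i = 1/f − 1/d_o = 1/(77.90) − 1/(30.0) = -0.02050, so d_i = -48.79 mm.
m = −d_i/d_o = +1.626.
|h_i| = |m|·h_o = 1.626 × 96 = 156 mm. The image is virtual, upright and enlarged, on the same side as the object.

156 mm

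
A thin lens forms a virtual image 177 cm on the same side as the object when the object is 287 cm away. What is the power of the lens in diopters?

Virtual image ⇒ d_i = −177 cm.
1/f = 1/d_o + 1/d_i = 1/(287) + 1/(-177) = -0.002165 cm⁻¹.
f = -461.8 cm = -4.618 m, so P = 1/f = -0.217 D.

P = -0.217 D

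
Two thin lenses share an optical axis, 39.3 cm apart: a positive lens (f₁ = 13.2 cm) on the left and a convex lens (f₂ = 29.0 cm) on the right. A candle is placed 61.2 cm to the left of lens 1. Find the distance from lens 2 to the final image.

99.8 cm

Lens 1: 1/d_i1 = 1/f₁ − 1/d_o1 = 1/(13.2) − 1/(61.2) = 0.05942, so d_i1 = 16.83 cm.
The intermediate image is 16.83 cm to the right of lens 1, which is 39.3 − (16.83) = 22.47 cm to the left of lens 2, so d_o2 = +22.47 cm.
Lens 2: 1/d_i2 = 1/f₂ − 1/d_o2 = 1/(29.0) − 1/(22.47) = -0.01002, so d_i2 = -99.8 cm.
The final image is virtual, 99.8 cm to the left of lens 2 (overall magnification ≈ -1.2).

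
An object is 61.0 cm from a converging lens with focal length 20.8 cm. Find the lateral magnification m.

1/d_i = 1/f − 1/d_o = 1/(20.80) − 1/(61.0) = 0.03168, so d_i = 31.56 cm.
m = −d_i/d_o = −(31.56)/(61.0) = -0.517.
The image is real, inverted and reduced, on the far side of the lens.

m = -0.517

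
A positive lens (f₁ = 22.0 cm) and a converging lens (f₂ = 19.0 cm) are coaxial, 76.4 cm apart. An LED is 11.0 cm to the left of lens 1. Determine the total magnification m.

m = -0.479

Lens 1: 1/d_i1 = 1/(22.0) − 1/(11.0) = -0.04545, so d_i1 = -22.00 cm; m₁ = −d_i1/d_o1 = +2.000.
d_o2 = 76.4 − (-22.00) = 98.40 cm.
Lens 2: 1/d_i2 = 1/(19.0) − 1/(98.40) = 0.04247, so d_i2 = 23.55 cm; m₂ = −d_i2/d_o2 = -0.2393.
m = m₁·m₂ = (+2.000)(-0.2393) = -0.479.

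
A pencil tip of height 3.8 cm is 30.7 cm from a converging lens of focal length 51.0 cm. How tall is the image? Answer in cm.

1/d_i = 1/f − 1/d_o = 1/(51.00) − 1/(30.7) = -0.01297, so d_i = -77.13 cm.
m = −d_i/d_o = +2.512.
|h_i| = |m|·h_o = 2.512 × 3.8 = 9.55 cm. The image is virtual, upright and enlarged, on the same side as the object.

9.55 cm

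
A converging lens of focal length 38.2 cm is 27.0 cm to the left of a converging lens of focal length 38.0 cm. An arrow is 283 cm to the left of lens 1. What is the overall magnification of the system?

m = -0.107

Lens 1: 1/d_i1 = 1/(38.2) − 1/(283) = 0.02264, so d_i1 = 44.16 cm; m₁ = −d_i1/d_o1 = -0.1560.
d_o2 = 27.0 − (44.16) = -17.16 cm (virtual object).
Lens 2: 1/d_i2 = 1/(38.0) − 1/(-17.16) = 0.08459, so d_i2 = 11.82 cm; m₂ = −d_i2/d_o2 = +0.6889.
m = m₁·m₂ = (-0.1560)(+0.6889) = -0.107.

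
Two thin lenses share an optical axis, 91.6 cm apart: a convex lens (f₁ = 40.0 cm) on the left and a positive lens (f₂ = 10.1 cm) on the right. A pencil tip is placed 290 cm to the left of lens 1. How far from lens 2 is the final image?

13.0 cm

Lens 1: 1/d_i1 = 1/f₁ − 1/d_o1 = 1/(40.0) − 1/(290) = 0.02155, so d_i1 = 46.40 cm.
The intermediate image is 46.40 cm to the right of lens 1, which is 91.6 − (46.40) = 45.20 cm to the left of lens 2, so d_o2 = +45.20 cm.
Lens 2: 1/d_i2 = 1/f₂ − 1/d_o2 = 1/(10.1) − 1/(45.20) = 0.07689, so d_i2 = 13.0 cm.
The final image is real, 13.0 cm to the right of lens 2 (overall magnification ≈ 0.046).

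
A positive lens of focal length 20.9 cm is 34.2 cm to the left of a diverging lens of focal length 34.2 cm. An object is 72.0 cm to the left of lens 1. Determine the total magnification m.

m = -0.359

Lens 1: 1/d_i1 = 1/(20.9) − 1/(72.0) = 0.03396, so d_i1 = 29.45 cm; m₁ = −d_i1/d_o1 = -0.4090.
d_o2 = 34.2 − (29.45) = 4.750 cm.
f₂ = −34.2 cm (diverging).
Lens 2: 1/d_i2 = 1/(-34.2) − 1/(4.750) = -0.2398, so d_i2 = -4.171 cm; m₂ = −d_i2/d_o2 = +0.8780.
m = m₁·m₂ = (-0.4090)(+0.8780) = -0.359.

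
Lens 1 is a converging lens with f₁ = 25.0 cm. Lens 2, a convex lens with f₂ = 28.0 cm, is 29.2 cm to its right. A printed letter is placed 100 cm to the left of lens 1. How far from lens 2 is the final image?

3.60 cm

Lens 1: 1/d_i1 = 1/f₁ − 1/d_o1 = 1/(25.0) − 1/(100) = 0.03000, so d_i1 = 33.33 cm.
The intermediate image is 33.33 cm to the right of lens 1, which lies 4.130 cm to the right of lens 2 — a virtual object — so d_o2 = −4.130 cm.
Lens 2: 1/d_i2 = 1/f₂ − 1/d_o2 = 1/(28.0) − 1/(-4.130) = 0.2778, so d_i2 = 3.60 cm.
The final image is real, 3.60 cm to the right of lens 2 (overall magnification ≈ -0.29).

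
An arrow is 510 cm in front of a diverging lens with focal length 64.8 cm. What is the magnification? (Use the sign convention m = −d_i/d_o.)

m = +0.113

For a diverging lens, f = -64.8 cm.
1/d_i = 1/f − 1/d_o = 1/(-64.80) − 1/(510) = -0.01739, so d_i = -57.49 cm.
m = −d_i/d_o = −(-57.49)/(510) = +0.113.
The image is virtual, upright and reduced, on the same side as the object.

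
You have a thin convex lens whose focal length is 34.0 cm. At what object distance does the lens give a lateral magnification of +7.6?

m = −d_i/d_o ⇒ d_i = −m·d_o.
1/f = 1/d_o + 1/d_i = 1/d_o − 1/(m·d_o) = (1 − 1/m)/d_o, so d_o = f(1 − 1/m) = (34.00)(1 − 1/(+7.6)) = 29.5 cm.

29.5 cm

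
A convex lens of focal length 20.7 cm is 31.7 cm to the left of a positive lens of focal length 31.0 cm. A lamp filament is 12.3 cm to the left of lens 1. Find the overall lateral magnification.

Lens 1: 1/d_i1 = 1/(20.7) − 1/(12.3) = -0.03299, so d_i1 = -30.31 cm; m₁ = −d_i1/d_o1 = +2.464.
d_o2 = 31.7 − (-30.31) = 62.01 cm.
Lens 2: 1/d_i2 = 1/(31.0) − 1/(62.01) = 0.01613, so d_i2 = 61.99 cm; m₂ = −d_i2/d_o2 = -0.9997.
m = m₁·m₂ = (+2.464)(-0.9997) = -2.46.

m = -2.46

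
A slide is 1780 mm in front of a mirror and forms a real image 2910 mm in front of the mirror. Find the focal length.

f = 1100 mm (concave)

Real image ⇒ d_i = +2910 mm.
1/f = 1/d_o + 1/d_i = 1/(1780) + 1/(2910) = 0.0009054, so f = 1100 mm.
Since f is positive, the mirror is concave.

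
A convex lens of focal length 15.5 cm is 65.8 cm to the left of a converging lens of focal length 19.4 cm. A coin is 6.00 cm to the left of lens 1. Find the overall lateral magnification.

Lens 1: 1/d_i1 = 1/(15.5) − 1/(6.00) = -0.1022, so d_i1 = -9.789 cm; m₁ = −d_i1/d_o1 = +1.631.
d_o2 = 65.8 − (-9.789) = 75.59 cm.
Lens 2: 1/d_i2 = 1/(19.4) − 1/(75.59) = 0.03832, so d_i2 = 26.10 cm; m₂ = −d_i2/d_o2 = -0.3453.
m = m₁·m₂ = (+1.631)(-0.3453) = -0.563.

m = -0.563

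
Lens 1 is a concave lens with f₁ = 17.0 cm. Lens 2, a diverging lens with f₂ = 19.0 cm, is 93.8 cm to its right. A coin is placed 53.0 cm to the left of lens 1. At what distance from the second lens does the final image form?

Lens 1 is diverging, so f₁ = −17.0 cm.
Lens 1: 1/d_i1 = 1/f₁ − 1/d_o1 = 1/(-17.0) − 1/(53.0) = -0.07769, so d_i1 = -12.87 cm.
The intermediate image is 12.87 cm to the left of lens 1 (virtual), which is 93.8 − (-12.87) = 106.7 cm to the left of lens 2, so d_o2 = +106.7 cm.
Lens 2 is diverging, so f₂ = −19.0 cm.
Lens 2: 1/d_i2 = 1/f₂ − 1/d_o2 = 1/(-19.0) − 1/(106.7) = -0.06200, so d_i2 = -16.1 cm.
The final image is virtual, 16.1 cm to the left of lens 2 (overall magnification ≈ 0.037).

16.1 cm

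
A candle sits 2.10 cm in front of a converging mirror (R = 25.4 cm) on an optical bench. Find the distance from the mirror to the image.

f = R/2 = 25.4/2 = 12.70 cm.
Mirror equation: 1/q = 1/f − 1/p = 1/(12.70) − 1/(2.10) = 0.07874 − 0.4762 = -0.3975, so q = -2.52 cm.
The image is virtual, upright and enlarged, behind the mirror.

2.52 cm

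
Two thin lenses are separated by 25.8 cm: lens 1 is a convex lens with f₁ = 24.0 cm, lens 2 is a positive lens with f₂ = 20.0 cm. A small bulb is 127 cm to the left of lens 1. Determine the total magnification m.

m = -0.196

Lens 1: 1/d_i1 = 1/(24.0) − 1/(127) = 0.03379, so d_i1 = 29.59 cm; m₁ = −d_i1/d_o1 = -0.2330.
d_o2 = 25.8 − (29.59) = -3.790 cm (virtual object).
Lens 2: 1/d_i2 = 1/(20.0) − 1/(-3.790) = 0.3139, so d_i2 = 3.186 cm; m₂ = −d_i2/d_o2 = +0.8407.
m = m₁·m₂ = (-0.2330)(+0.8407) = -0.196.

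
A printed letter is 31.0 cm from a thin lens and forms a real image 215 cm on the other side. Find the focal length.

f = 27.1 cm (converging)

Real image ⇒ d_i = +215 cm.
1/f = 1/d_o + 1/d_i = 1/(31.0) + 1/(215) = 0.03691, so f = 27.1 cm.
Since f is positive, the thin lens is converging.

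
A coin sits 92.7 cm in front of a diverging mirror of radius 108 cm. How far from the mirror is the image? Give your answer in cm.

34.1 cm

f = R/2 = 108/2 = 54.00 cm; for a diverging mirror, f = -54.00 cm.
Mirror equation: 1/q = 1/f − 1/p = 1/(-54.00) − 1/(92.7) = -0.01852 − 0.01079 = -0.02931, so q = -34.1 cm.
The image is virtual, upright and reduced, behind the mirror.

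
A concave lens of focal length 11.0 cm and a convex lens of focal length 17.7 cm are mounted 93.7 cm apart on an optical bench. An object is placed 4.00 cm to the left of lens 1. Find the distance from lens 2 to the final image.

21.7 cm

Lens 1 is diverging, so f₁ = −11.0 cm.
Lens 1: 1/d_i1 = 1/f₁ − 1/d_o1 = 1/(-11.0) − 1/(4.00) = -0.3409, so d_i1 = -2.933 cm.
The intermediate image is 2.933 cm to the left of lens 1 (virtual), which is 93.7 − (-2.933) = 96.63 cm to the left of lens 2, so d_o2 = +96.63 cm.
Lens 2: 1/d_i2 = 1/f₂ − 1/d_o2 = 1/(17.7) − 1/(96.63) = 0.04615, so d_i2 = 21.7 cm.
The final image is real, 21.7 cm to the right of lens 2 (overall magnification ≈ -0.16).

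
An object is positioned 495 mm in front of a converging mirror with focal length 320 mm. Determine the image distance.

Mirror equation: 1/q = 1/f − 1/p = 1/(320.0) − 1/(495) = 0.003125 − 0.002020 = 0.001105, so q = 905 mm.
The image is real, inverted and enlarged, in front of the mirror.

905 mm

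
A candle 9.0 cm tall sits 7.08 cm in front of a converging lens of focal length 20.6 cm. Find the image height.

13.7 cm

1/d_i = 1/f − 1/d_o = 1/(20.60) − 1/(7.08) = -0.09270, so d_i = -10.79 cm.
m = −d_i/d_o = +1.524.
|h_i| = |m|·h_o = 1.524 × 9.0 = 13.7 cm. The image is virtual, upright and enlarged, on the same side as the object.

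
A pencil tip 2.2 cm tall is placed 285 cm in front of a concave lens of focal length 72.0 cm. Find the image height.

For a concave lens, f = -72.0 cm.
1/d_i = 1/f − 1/d_o = 1/(-72.00) − 1/(285) = -0.01740, so d_i = -57.48 cm.
m = −d_i/d_o = +0.2017.
|h_i| = |m|·h_o = 0.2017 × 2.2 = 0.444 cm. The image is virtual, upright and reduced, on the same side as the object.

0.444 cm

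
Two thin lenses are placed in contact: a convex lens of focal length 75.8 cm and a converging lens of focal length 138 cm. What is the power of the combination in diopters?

P = +2.04 D

P₁ = 1/f₁ = 1/(0.758 m) = +1.319 D; P₂ = 1/f₂ = 1/(1.38 m) = +0.7246 D.
For thin lenses in contact, P = P₁ + P₂ = (+1.319) + (+0.7246) = +2.04 D.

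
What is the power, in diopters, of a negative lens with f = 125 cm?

P = -0.800 D

For a negative lens, f = −125 cm.
f = -125 cm = -1.25 m.
P = 1/f = 1/(-1.25 m) = -0.800 D.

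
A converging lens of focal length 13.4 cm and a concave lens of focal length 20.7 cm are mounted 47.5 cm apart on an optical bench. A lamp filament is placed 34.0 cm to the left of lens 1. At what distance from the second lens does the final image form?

11.4 cm

Lens 1: 1/d_i1 = 1/f₁ − 1/d_o1 = 1/(13.4) − 1/(34.0) = 0.04522, so d_i1 = 22.12 cm.
The intermediate image is 22.12 cm to the right of lens 1, which is 47.5 − (22.12) = 25.38 cm to the left of lens 2, so d_o2 = +25.38 cm.
Lens 2 is diverging, so f₂ = −20.7 cm.
Lens 2: 1/d_i2 = 1/f₂ − 1/d_o2 = 1/(-20.7) − 1/(25.38) = -0.08771, so d_i2 = -11.4 cm.
The final image is virtual, 11.4 cm to the left of lens 2 (overall magnification ≈ -0.29).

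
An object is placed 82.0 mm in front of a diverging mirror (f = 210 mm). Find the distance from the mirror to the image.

For a diverging mirror, f = -210 mm.
Mirror equation: 1/v = 1/f − 1/u = 1/(-210.0) − 1/(82.0) = -0.004762 − 0.01220 = -0.01696, so v = -59.0 mm.
The image is virtual, upright and reduced, behind the mirror.

59.0 mm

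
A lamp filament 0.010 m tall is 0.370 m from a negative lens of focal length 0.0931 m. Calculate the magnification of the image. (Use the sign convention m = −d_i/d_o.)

For a negative lens, f = -0.0931 m.
1/d_i = 1/f − 1/d_o = 1/(-0.09310) − 1/(0.370) = -13.44, so d_i = -0.07438 m.
m = −d_i/d_o = −(-0.07438)/(0.370) = +0.201.
The image is virtual, upright and reduced, on the same side as the object.

m = +0.201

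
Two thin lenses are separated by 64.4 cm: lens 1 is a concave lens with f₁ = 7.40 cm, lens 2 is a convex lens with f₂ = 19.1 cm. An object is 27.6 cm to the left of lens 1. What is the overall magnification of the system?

m = -0.0790

f₁ = −7.40 cm (diverging).
Lens 1: 1/d_i1 = 1/(-7.40) − 1/(27.6) = -0.1714, so d_i1 = -5.835 cm; m₁ = −d_i1/d_o1 = +0.2114.
d_o2 = 64.4 − (-5.835) = 70.23 cm.
Lens 2: 1/d_i2 = 1/(19.1) − 1/(70.23) = 0.03812, so d_i2 = 26.23 cm; m₂ = −d_i2/d_o2 = -0.3736.
m = m₁·m₂ = (+0.2114)(-0.3736) = -0.0790.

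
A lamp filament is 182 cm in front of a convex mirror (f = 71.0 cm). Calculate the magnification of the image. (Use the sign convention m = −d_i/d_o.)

m = +0.281

For a convex mirror, f = -71.0 cm.
1/d_i = 1/f − 1/d_o = 1/(-71.00) − 1/(182) = -0.01958, so d_i = -51.08 cm.
m = −d_i/d_o = −(-51.08)/(182) = +0.281.
The image is virtual, upright and reduced, behind the mirror.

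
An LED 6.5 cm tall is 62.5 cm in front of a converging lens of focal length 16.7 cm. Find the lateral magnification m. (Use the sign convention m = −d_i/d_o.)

m = -0.365

1/d_i = 1/f − 1/d_o = 1/(16.70) − 1/(62.5) = 0.04388, so d_i = 22.79 cm.
m = −d_i/d_o = −(22.79)/(62.5) = -0.365.
The image is real, inverted and reduced, on the far side of the lens.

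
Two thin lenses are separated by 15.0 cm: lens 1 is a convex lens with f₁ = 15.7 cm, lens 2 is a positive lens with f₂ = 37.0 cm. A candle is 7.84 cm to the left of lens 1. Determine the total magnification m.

Lens 1: 1/d_i1 = 1/(15.7) − 1/(7.84) = -0.06386, so d_i1 = -15.66 cm; m₁ = −d_i1/d_o1 = +1.997.
d_o2 = 15.0 − (-15.66) = 30.66 cm.
Lens 2: 1/d_i2 = 1/(37.0) − 1/(30.66) = -0.005589, so d_i2 = -178.9 cm; m₂ = −d_i2/d_o2 = +5.836.
m = m₁·m₂ = (+1.997)(+5.836) = +11.7.

m = +11.7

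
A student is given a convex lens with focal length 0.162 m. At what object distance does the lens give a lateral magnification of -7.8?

m = −d_i/d_o ⇒ d_i = −m·d_o.
1/f = 1/d_o + 1/d_i = 1/d_o − 1/(m·d_o) = (1 − 1/m)/d_o, so d_o = f(1 − 1/m) = (0.1620)(1 − 1/(-7.8)) = 0.183 m.

0.183 m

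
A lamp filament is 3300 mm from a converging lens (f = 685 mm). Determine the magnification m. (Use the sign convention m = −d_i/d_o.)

m = -0.262

1/d_i = 1/f − 1/d_o = 1/(685.0) − 1/(3300) = 0.001157, so d_i = 864.4 mm.
m = −d_i/d_o = −(864.4)/(3300) = -0.262.
The image is real, inverted and reduced, on the far side of the lens.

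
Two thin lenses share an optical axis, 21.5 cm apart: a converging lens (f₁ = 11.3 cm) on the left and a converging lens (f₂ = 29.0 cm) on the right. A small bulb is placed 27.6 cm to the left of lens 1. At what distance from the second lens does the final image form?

Lens 1: 1/d_i1 = 1/f₁ − 1/d_o1 = 1/(11.3) − 1/(27.6) = 0.05226, so d_i1 = 19.13 cm.
The intermediate image is 19.13 cm to the right of lens 1, which is 21.5 − (19.13) = 2.370 cm to the left of lens 2, so d_o2 = +2.370 cm.
Lens 2: 1/d_i2 = 1/f₂ − 1/d_o2 = 1/(29.0) − 1/(2.370) = -0.3875, so d_i2 = -2.58 cm.
The final image is virtual, 2.58 cm to the left of lens 2 (overall magnification ≈ -0.75).

2.58 cm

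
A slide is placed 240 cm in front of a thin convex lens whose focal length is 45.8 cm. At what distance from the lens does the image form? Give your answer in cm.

56.6 cm

Lens equation: 1/s_i = 1/f − 1/s_o = 1/(45.80) − 1/(240) = 0.02183 − 0.004167 = 0.01767, so s_i = 56.6 cm.
The image is real, inverted and reduced, on the far side of the lens.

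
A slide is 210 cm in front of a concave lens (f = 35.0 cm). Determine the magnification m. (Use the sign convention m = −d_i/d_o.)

m = +0.143

For a concave lens, f = -35.0 cm.
1/d_i = 1/f − 1/d_o = 1/(-35.00) − 1/(210) = -0.03333, so d_i = -30.00 cm.
m = −d_i/d_o = −(-30.00)/(210) = +0.143.
The image is virtual, upright and reduced, on the same side as the object.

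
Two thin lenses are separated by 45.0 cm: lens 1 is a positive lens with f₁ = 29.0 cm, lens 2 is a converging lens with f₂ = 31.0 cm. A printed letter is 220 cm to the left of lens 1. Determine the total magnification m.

m = -0.243

Lens 1: 1/d_i1 = 1/(29.0) − 1/(220) = 0.02994, so d_i1 = 33.40 cm; m₁ = −d_i1/d_o1 = -0.1518.
d_o2 = 45.0 − (33.40) = 11.60 cm.
Lens 2: 1/d_i2 = 1/(31.0) − 1/(11.60) = -0.05395, so d_i2 = -18.54 cm; m₂ = −d_i2/d_o2 = +1.598.
m = m₁·m₂ = (-0.1518)(+1.598) = -0.243.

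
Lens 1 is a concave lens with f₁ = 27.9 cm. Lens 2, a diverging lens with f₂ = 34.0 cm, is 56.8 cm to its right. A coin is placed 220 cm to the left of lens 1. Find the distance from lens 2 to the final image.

Lens 1 is diverging, so f₁ = −27.9 cm.
Lens 1: 1/d_i1 = 1/f₁ − 1/d_o1 = 1/(-27.9) − 1/(220) = -0.04039, so d_i1 = -24.76 cm.
The intermediate image is 24.76 cm to the left of lens 1 (virtual), which is 56.8 − (-24.76) = 81.56 cm to the left of lens 2, so d_o2 = +81.56 cm.
Lens 2 is diverging, so f₂ = −34.0 cm.
Lens 2: 1/d_i2 = 1/f₂ − 1/d_o2 = 1/(-34.0) − 1/(81.56) = -0.04167, so d_i2 = -24.0 cm.
The final image is virtual, 24.0 cm to the left of lens 2 (overall magnification ≈ 0.033).

24.0 cm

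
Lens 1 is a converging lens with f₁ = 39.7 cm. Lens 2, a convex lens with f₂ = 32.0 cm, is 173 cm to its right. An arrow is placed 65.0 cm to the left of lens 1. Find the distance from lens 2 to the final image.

Lens 1: 1/d_i1 = 1/f₁ − 1/d_o1 = 1/(39.7) − 1/(65.0) = 0.009804, so d_i1 = 102.0 cm.
The intermediate image is 102.0 cm to the right of lens 1, which is 173 − (102.0) = 71.00 cm to the left of lens 2, so d_o2 = +71.00 cm.
Lens 2: 1/d_i2 = 1/f₂ − 1/d_o2 = 1/(32.0) − 1/(71.00) = 0.01717, so d_i2 = 58.3 cm.
The final image is real, 58.3 cm to the right of lens 2 (overall magnification ≈ 1.3).

58.3 cm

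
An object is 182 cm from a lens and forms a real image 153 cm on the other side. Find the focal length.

f = 83.1 cm (converging)

Real image ⇒ d_i = +153 cm.
1/f = 1/d_o + 1/d_i = 1/(182) + 1/(153) = 0.01203, so f = 83.1 cm.
Since f is positive, the lens is converging.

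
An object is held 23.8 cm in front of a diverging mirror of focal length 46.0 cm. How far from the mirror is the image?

15.7 cm

For a diverging mirror, f = -46.0 cm.
Mirror equation: 1/v = 1/f − 1/u = 1/(-46.00) − 1/(23.8) = -0.02174 − 0.04202 = -0.06376, so v = -15.7 cm.
The image is virtual, upright and reduced, behind the mirror.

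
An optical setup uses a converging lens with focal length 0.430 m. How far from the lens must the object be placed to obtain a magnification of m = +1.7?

m = −d_i/d_o ⇒ d_i = −m·d_o.
1/f = 1/d_o + 1/d_i = 1/d_o − 1/(m·d_o) = (1 − 1/m)/d_o, so d_o = f(1 − 1/m) = (0.4300)(1 − 1/(+1.7)) = 0.177 m.

0.177 m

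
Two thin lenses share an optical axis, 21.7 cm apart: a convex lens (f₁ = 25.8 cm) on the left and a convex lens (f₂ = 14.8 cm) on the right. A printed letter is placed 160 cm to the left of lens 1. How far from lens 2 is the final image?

Lens 1: 1/d_i1 = 1/f₁ − 1/d_o1 = 1/(25.8) − 1/(160) = 0.03251, so d_i1 = 30.76 cm.
The intermediate image is 30.76 cm to the right of lens 1, which lies 9.060 cm to the right of lens 2 — a virtual object — so d_o2 = −9.060 cm.
Lens 2: 1/d_i2 = 1/f₂ − 1/d_o2 = 1/(14.8) − 1/(-9.060) = 0.1779, so d_i2 = 5.62 cm.
The final image is real, 5.62 cm to the right of lens 2 (overall magnification ≈ -0.12).

5.62 cm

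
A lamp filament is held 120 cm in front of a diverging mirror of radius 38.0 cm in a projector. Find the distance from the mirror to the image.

f = R/2 = 38.0/2 = 19.00 cm; for a diverging mirror, f = -19.00 cm.
Mirror equation: 1/q = 1/f − 1/p = 1/(-19.00) − 1/(120) = -0.05263 − 0.008333 = -0.06096, so q = -16.4 cm.
The image is virtual, upright and reduced, behind the mirror.

16.4 cm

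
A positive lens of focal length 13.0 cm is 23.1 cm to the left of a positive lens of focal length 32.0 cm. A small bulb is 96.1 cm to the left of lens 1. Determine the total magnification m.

Lens 1: 1/d_i1 = 1/(13.0) − 1/(96.1) = 0.06652, so d_i1 = 15.03 cm; m₁ = −d_i1/d_o1 = -0.1564.
d_o2 = 23.1 − (15.03) = 8.070 cm.
Lens 2: 1/d_i2 = 1/(32.0) − 1/(8.070) = -0.09267, so d_i2 = -10.79 cm; m₂ = −d_i2/d_o2 = +1.337.
m = m₁·m₂ = (-0.1564)(+1.337) = -0.209.

m = -0.209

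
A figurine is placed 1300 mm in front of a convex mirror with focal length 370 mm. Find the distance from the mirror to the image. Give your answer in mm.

288 mm

For a convex mirror, f = -370 mm.
Mirror equation: 1/v = 1/f − 1/u = 1/(-370.0) − 1/(1300) = -0.002703 − 0.0007692 = -0.003472, so v = -288 mm.
The image is virtual, upright and reduced, behind the mirror.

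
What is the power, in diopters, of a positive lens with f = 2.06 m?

P = 1/f = 1/(2.06 m) = +0.485 D.

P = +0.485 D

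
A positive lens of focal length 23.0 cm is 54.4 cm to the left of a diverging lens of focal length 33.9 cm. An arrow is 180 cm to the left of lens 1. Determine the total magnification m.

m = -0.0802

Lens 1: 1/d_i1 = 1/(23.0) − 1/(180) = 0.03792, so d_i1 = 26.37 cm; m₁ = −d_i1/d_o1 = -0.1465.
d_o2 = 54.4 − (26.37) = 28.03 cm.
f₂ = −33.9 cm (diverging).
Lens 2: 1/d_i2 = 1/(-33.9) − 1/(28.03) = -0.06517, so d_i2 = -15.34 cm; m₂ = −d_i2/d_o2 = +0.5474.
m = m₁·m₂ = (-0.1465)(+0.5474) = -0.0802.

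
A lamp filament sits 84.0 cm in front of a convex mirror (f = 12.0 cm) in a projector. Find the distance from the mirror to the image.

For a convex mirror, f = -12.0 cm.
Mirror equation: 1/q = 1/f − 1/p = 1/(-12.00) − 1/(84.0) = -0.08333 − 0.01190 = -0.09524, so q = -10.5 cm.
The image is virtual, upright and reduced, behind the mirror.

10.5 cm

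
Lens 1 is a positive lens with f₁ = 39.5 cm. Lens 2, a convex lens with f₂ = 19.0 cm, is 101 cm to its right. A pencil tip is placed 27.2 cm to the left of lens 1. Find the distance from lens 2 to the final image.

21.1 cm

Lens 1: 1/d_i1 = 1/f₁ − 1/d_o1 = 1/(39.5) − 1/(27.2) = -0.01145, so d_i1 = -87.35 cm.
The intermediate image is 87.35 cm to the left of lens 1 (virtual), which is 101 − (-87.35) = 188.3 cm to the left of lens 2, so d_o2 = +188.3 cm.
Lens 2: 1/d_i2 = 1/f₂ − 1/d_o2 = 1/(19.0) − 1/(188.3) = 0.04732, so d_i2 = 21.1 cm.
The final image is real, 21.1 cm to the right of lens 2 (overall magnification ≈ -0.36).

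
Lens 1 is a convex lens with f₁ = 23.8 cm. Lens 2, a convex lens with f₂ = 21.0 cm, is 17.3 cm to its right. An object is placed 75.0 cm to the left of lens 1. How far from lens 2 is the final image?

Lens 1: 1/d_i1 = 1/f₁ − 1/d_o1 = 1/(23.8) − 1/(75.0) = 0.02868, so d_i1 = 34.86 cm.
The intermediate image is 34.86 cm to the right of lens 1, which lies 17.56 cm to the right of lens 2 — a virtual object — so d_o2 = −17.56 cm.
Lens 2: 1/d_i2 = 1/f₂ − 1/d_o2 = 1/(21.0) − 1/(-17.56) = 0.1046, so d_i2 = 9.56 cm.
The final image is real, 9.56 cm to the right of lens 2 (overall magnification ≈ -0.25).

9.56 cm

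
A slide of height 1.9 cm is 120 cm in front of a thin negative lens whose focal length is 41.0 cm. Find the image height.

For a negative lens, f = -41.0 cm.
1/d_i = 1/f − 1/d_o = 1/(-41.00) − 1/(120) = -0.03272, so d_i = -30.56 cm.
m = −d_i/d_o = +0.2547.
|h_i| = |m|·h_o = 0.2547 × 1.9 = 0.484 cm. The image is virtual, upright and reduced, on the same side as the object.

0.484 cm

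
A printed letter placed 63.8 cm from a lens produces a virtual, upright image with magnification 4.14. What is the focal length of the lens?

m = −d_i/d_o ⇒ d_i = −m·d_o = −(+4.14)·(63.8) = -264.1 cm.
1/f = 1/d_o + 1/d_i = 1/(63.8) + 1/(-264.1) = 0.01189, so f = 84.1 cm.
Since f is positive, the lens is converging.

f = 84.1 cm (converging)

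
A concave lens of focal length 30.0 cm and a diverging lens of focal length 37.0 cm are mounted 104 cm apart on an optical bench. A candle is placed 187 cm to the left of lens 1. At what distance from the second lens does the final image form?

28.8 cm

Lens 1 is diverging, so f₁ = −30.0 cm.
Lens 1: 1/d_i1 = 1/f₁ − 1/d_o1 = 1/(-30.0) − 1/(187) = -0.03868, so d_i1 = -25.85 cm.
The intermediate image is 25.85 cm to the left of lens 1 (virtual), which is 104 − (-25.85) = 129.8 cm to the left of lens 2, so d_o2 = +129.8 cm.
Lens 2 is diverging, so f₂ = −37.0 cm.
Lens 2: 1/d_i2 = 1/f₂ − 1/d_o2 = 1/(-37.0) − 1/(129.8) = -0.03473, so d_i2 = -28.8 cm.
The final image is virtual, 28.8 cm to the left of lens 2 (overall magnification ≈ 0.031).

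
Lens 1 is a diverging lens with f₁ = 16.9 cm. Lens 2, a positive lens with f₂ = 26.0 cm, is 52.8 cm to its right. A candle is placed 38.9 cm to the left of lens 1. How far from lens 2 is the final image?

43.5 cm

Lens 1 is diverging, so f₁ = −16.9 cm.
Lens 1: 1/d_i1 = 1/f₁ − 1/d_o1 = 1/(-16.9) − 1/(38.9) = -0.08488, so d_i1 = -11.78 cm.
The intermediate image is 11.78 cm to the left of lens 1 (virtual), which is 52.8 − (-11.78) = 64.58 cm to the left of lens 2, so d_o2 = +64.58 cm.
Lens 2: 1/d_i2 = 1/f₂ − 1/d_o2 = 1/(26.0) − 1/(64.58) = 0.02298, so d_i2 = 43.5 cm.
The final image is real, 43.5 cm to the right of lens 2 (overall magnification ≈ -0.20).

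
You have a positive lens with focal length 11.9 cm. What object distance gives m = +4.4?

9.20 cm

m = −d_i/d_o ⇒ d_i = −m·d_o.
1/f = 1/d_o + 1/d_i = 1/d_o − 1/(m·d_o) = (1 − 1/m)/d_o, so d_o = f(1 − 1/m) = (11.90)(1 − 1/(+4.4)) = 9.20 cm.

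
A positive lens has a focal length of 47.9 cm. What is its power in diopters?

f = 47.9 cm = 0.479 m.
P = 1/f = 1/(0.479 m) = +2.09 D.

P = +2.09 D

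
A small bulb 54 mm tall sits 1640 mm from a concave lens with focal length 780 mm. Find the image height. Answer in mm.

For a concave lens, f = -780 mm.
1/d_i = 1/f − 1/d_o = 1/(-780.0) − 1/(1640) = -0.001892, so d_i = -528.6 mm.
m = −d_i/d_o = +0.3223.
|h_i| = |m|·h_o = 0.3223 × 54 = 17.4 mm. The image is virtual, upright and reduced, on the same side as the object.

17.4 mm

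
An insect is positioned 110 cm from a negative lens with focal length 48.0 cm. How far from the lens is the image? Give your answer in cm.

33.4 cm

For a negative lens, f = -48.0 cm.
Thin-lens equation: 1/s_i = 1/f − 1/s_o = 1/(-48.00) − 1/(110) = -0.02083 − 0.009091 = -0.02992, so s_i = -33.4 cm.
The image is virtual, upright and reduced, on the same side as the object.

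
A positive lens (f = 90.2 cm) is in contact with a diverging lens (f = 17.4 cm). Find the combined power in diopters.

P = -4.64 D

P₁ = 1/f₁ = 1/(0.902 m) = +1.109 D; P₂ = 1/f₂ = 1/(-0.174 m) = -5.747 D.
For thin lenses in contact, P = P₁ + P₂ = (+1.109) + (-5.747) = -4.64 D.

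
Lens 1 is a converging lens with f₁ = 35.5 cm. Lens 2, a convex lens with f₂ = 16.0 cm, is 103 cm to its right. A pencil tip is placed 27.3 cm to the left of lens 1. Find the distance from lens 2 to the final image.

17.2 cm

Lens 1: 1/d_i1 = 1/f₁ − 1/d_o1 = 1/(35.5) − 1/(27.3) = -0.008461, so d_i1 = -118.2 cm.
The intermediate image is 118.2 cm to the left of lens 1 (virtual), which is 103 − (-118.2) = 221.2 cm to the left of lens 2, so d_o2 = +221.2 cm.
Lens 2: 1/d_i2 = 1/f₂ − 1/d_o2 = 1/(16.0) − 1/(221.2) = 0.05798, so d_i2 = 17.2 cm.
The final image is real, 17.2 cm to the right of lens 2 (overall magnification ≈ -0.34).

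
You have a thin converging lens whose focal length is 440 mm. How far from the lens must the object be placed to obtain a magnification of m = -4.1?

547 mm

m = −d_i/d_o ⇒ d_i = −m·d_o.
1/f = 1/d_o + 1/d_i = 1/d_o − 1/(m·d_o) = (1 − 1/m)/d_o, so d_o = f(1 − 1/m) = (440.0)(1 − 1/(-4.1)) = 547 mm.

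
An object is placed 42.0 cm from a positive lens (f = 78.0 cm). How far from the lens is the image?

91.0 cm

Lens equation: 1/d_i = 1/f − 1/d_o = 1/(78.00) − 1/(42.0) = 0.01282 − 0.02381 = -0.01099, so d_i = -91.0 cm.
The image is virtual, upright and enlarged, on the same side as the object.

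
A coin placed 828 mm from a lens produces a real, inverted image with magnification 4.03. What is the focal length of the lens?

f = 663 mm (converging)

m = −d_i/d_o ⇒ d_i = −m·d_o = −(-4.03)·(828) = 3337 mm.
1/f = 1/d_o + 1/d_i = 1/(828) + 1/(3337) = 0.001507, so f = 663 mm.
Since f is positive, the lens is converging.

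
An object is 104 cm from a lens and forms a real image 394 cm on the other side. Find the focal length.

Real image ⇒ d_i = +394 cm.
1/f = 1/d_o + 1/d_i = 1/(104) + 1/(394) = 0.01215, so f = 82.3 cm.
Since f is positive, the lens is converging.

f = 82.3 cm (converging)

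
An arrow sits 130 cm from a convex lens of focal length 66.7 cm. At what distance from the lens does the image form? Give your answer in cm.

Lens equation: 1/v = 1/f − 1/u = 1/(66.70) − 1/(130) = 0.01499 − 0.007692 = 0.007300, so v = 137 cm.
The image is real, inverted and enlarged, on the far side of the lens.

137 cm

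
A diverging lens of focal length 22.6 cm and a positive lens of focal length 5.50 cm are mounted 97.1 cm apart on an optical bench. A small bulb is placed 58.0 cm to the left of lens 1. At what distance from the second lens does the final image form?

Lens 1 is diverging, so f₁ = −22.6 cm.
Lens 1: 1/d_i1 = 1/f₁ − 1/d_o1 = 1/(-22.6) − 1/(58.0) = -0.06149, so d_i1 = -16.26 cm.
The intermediate image is 16.26 cm to the left of lens 1 (virtual), which is 97.1 − (-16.26) = 113.4 cm to the left of lens 2, so d_o2 = +113.4 cm.
Lens 2: 1/d_i2 = 1/f₂ − 1/d_o2 = 1/(5.50) − 1/(113.4) = 0.1730, so d_i2 = 5.78 cm.
The final image is real, 5.78 cm to the right of lens 2 (overall magnification ≈ -0.014).

5.78 cm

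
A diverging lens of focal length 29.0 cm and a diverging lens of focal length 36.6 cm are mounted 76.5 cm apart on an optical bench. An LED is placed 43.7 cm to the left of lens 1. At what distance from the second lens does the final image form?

Lens 1 is diverging, so f₁ = −29.0 cm.
Lens 1: 1/d_i1 = 1/f₁ − 1/d_o1 = 1/(-29.0) − 1/(43.7) = -0.05737, so d_i1 = -17.43 cm.
The intermediate image is 17.43 cm to the left of lens 1 (virtual), which is 76.5 − (-17.43) = 93.93 cm to the left of lens 2, so d_o2 = +93.93 cm.
Lens 2 is diverging, so f₂ = −36.6 cm.
Lens 2: 1/d_i2 = 1/f₂ − 1/d_o2 = 1/(-36.6) − 1/(93.93) = -0.03797, so d_i2 = -26.3 cm.
The final image is virtual, 26.3 cm to the left of lens 2 (overall magnification ≈ 0.11).

26.3 cm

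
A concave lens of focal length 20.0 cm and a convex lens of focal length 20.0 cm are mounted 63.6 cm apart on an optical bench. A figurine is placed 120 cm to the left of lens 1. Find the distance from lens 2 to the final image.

Lens 1 is diverging, so f₁ = −20.0 cm.
Lens 1: 1/d_i1 = 1/f₁ − 1/d_o1 = 1/(-20.0) − 1/(120) = -0.05833, so d_i1 = -17.14 cm.
The intermediate image is 17.14 cm to the left of lens 1 (virtual), which is 63.6 − (-17.14) = 80.74 cm to the left of lens 2, so d_o2 = +80.74 cm.
Lens 2: 1/d_i2 = 1/f₂ − 1/d_o2 = 1/(20.0) − 1/(80.74) = 0.03761, so d_i2 = 26.6 cm.
The final image is real, 26.6 cm to the right of lens 2 (overall magnification ≈ -0.047).

26.6 cm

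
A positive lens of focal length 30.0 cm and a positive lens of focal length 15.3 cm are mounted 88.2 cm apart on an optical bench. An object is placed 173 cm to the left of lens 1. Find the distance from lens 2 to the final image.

21.7 cm

Lens 1: 1/d_i1 = 1/f₁ − 1/d_o1 = 1/(30.0) − 1/(173) = 0.02755, so d_i1 = 36.29 cm.
The intermediate image is 36.29 cm to the right of lens 1, which is 88.2 − (36.29) = 51.91 cm to the left of lens 2, so d_o2 = +51.91 cm.
Lens 2: 1/d_i2 = 1/f₂ − 1/d_o2 = 1/(15.3) − 1/(51.91) = 0.04610, so d_i2 = 21.7 cm.
The final image is real, 21.7 cm to the right of lens 2 (overall magnification ≈ 0.088).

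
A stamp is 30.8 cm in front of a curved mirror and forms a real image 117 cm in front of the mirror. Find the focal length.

f = 24.4 cm (concave)

Real image ⇒ d_i = +117 cm.
1/f = 1/d_o + 1/d_i = 1/(30.8) + 1/(117) = 0.04101, so f = 24.4 cm.
Since f is positive, the curved mirror is concave.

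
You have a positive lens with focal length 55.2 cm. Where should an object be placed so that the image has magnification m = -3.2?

m = −d_i/d_o ⇒ d_i = −m·d_o.
1/f = 1/d_o + 1/d_i = 1/d_o − 1/(m·d_o) = (1 − 1/m)/d_o, so d_o = f(1 − 1/m) = (55.20)(1 − 1/(-3.2)) = 72.5 cm.

72.5 cm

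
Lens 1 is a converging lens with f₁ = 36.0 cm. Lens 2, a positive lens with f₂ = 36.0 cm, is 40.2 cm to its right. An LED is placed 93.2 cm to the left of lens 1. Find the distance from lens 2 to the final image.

Lens 1: 1/d_i1 = 1/f₁ − 1/d_o1 = 1/(36.0) − 1/(93.2) = 0.01705, so d_i1 = 58.66 cm.
The intermediate image is 58.66 cm to the right of lens 1, which lies 18.46 cm to the right of lens 2 — a virtual object — so d_o2 = −18.46 cm.
Lens 2: 1/d_i2 = 1/f₂ − 1/d_o2 = 1/(36.0) − 1/(-18.46) = 0.08195, so d_i2 = 12.2 cm.
The final image is real, 12.2 cm to the right of lens 2 (overall magnification ≈ -0.42).

12.2 cm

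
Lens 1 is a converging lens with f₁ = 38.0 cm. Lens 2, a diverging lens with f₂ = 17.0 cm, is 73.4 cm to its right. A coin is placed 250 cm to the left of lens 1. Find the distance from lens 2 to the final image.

10.7 cm

Lens 1: 1/d_i1 = 1/f₁ − 1/d_o1 = 1/(38.0) − 1/(250) = 0.02232, so d_i1 = 44.81 cm.
The intermediate image is 44.81 cm to the right of lens 1, which is 73.4 − (44.81) = 28.59 cm to the left of lens 2, so d_o2 = +28.59 cm.
Lens 2 is diverging, so f₂ = −17.0 cm.
Lens 2: 1/d_i2 = 1/f₂ − 1/d_o2 = 1/(-17.0) − 1/(28.59) = -0.09380, so d_i2 = -10.7 cm.
The final image is virtual, 10.7 cm to the left of lens 2 (overall magnification ≈ -0.067).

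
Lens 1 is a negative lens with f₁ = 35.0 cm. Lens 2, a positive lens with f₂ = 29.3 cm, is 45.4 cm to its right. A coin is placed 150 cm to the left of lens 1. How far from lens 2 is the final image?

48.6 cm

Lens 1 is diverging, so f₁ = −35.0 cm.
Lens 1: 1/d_i1 = 1/f₁ − 1/d_o1 = 1/(-35.0) − 1/(150) = -0.03524, so d_i1 = -28.38 cm.
The intermediate image is 28.38 cm to the left of lens 1 (virtual), which is 45.4 − (-28.38) = 73.78 cm to the left of lens 2, so d_o2 = +73.78 cm.
Lens 2: 1/d_i2 = 1/f₂ − 1/d_o2 = 1/(29.3) − 1/(73.78) = 0.02058, so d_i2 = 48.6 cm.
The final image is real, 48.6 cm to the right of lens 2 (overall magnification ≈ -0.12).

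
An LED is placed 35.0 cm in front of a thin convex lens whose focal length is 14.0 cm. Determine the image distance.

Lens equation: 1/d_i = 1/f − 1/d_o = 1/(14.00) − 1/(35.0) = 0.07143 − 0.02857 = 0.04286, so d_i = 23.3 cm.
The image is real, inverted and reduced, on the far side of the lens.

23.3 cm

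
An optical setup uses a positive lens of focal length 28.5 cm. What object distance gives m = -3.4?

36.9 cm

m = −d_i/d_o ⇒ d_i = −m·d_o.
1/f = 1/d_o + 1/d_i = 1/d_o − 1/(m·d_o) = (1 − 1/m)/d_o, so d_o = f(1 − 1/m) = (28.50)(1 − 1/(-3.4)) = 36.9 cm.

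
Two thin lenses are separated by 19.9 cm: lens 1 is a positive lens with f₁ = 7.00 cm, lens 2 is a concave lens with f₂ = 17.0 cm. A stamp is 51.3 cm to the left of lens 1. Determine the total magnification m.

Lens 1: 1/d_i1 = 1/(7.00) − 1/(51.3) = 0.1234, so d_i1 = 8.106 cm; m₁ = −d_i1/d_o1 = -0.1580.
d_o2 = 19.9 − (8.106) = 11.79 cm.
f₂ = −17.0 cm (diverging).
Lens 2: 1/d_i2 = 1/(-17.0) − 1/(11.79) = -0.1436, so d_i2 = -6.962 cm; m₂ = −d_i2/d_o2 = +0.5905.
m = m₁·m₂ = (-0.1580)(+0.5905) = -0.0933.

m = -0.0933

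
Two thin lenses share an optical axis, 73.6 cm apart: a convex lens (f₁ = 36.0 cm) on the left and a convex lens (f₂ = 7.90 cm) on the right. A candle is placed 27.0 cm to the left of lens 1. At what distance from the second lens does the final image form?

8.26 cm

Lens 1: 1/d_i1 = 1/f₁ − 1/d_o1 = 1/(36.0) − 1/(27.0) = -0.009259, so d_i1 = -108.0 cm.
The intermediate image is 108.0 cm to the left of lens 1 (virtual), which is 73.6 − (-108.0) = 181.6 cm to the left of lens 2, so d_o2 = +181.6 cm.
Lens 2: 1/d_i2 = 1/f₂ − 1/d_o2 = 1/(7.90) − 1/(181.6) = 0.1211, so d_i2 = 8.26 cm.
The final image is real, 8.26 cm to the right of lens 2 (overall magnification ≈ -0.18).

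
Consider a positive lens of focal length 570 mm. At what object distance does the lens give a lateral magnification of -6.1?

663 mm

m = −d_i/d_o ⇒ d_i = −m·d_o.
1/f = 1/d_o + 1/d_i = 1/d_o − 1/(m·d_o) = (1 − 1/m)/d_o, so d_o = f(1 − 1/m) = (570.0)(1 − 1/(-6.1)) = 663 mm.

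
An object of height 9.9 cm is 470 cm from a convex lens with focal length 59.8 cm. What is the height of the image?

1/d_i = 1/f − 1/d_o = 1/(59.80) − 1/(470) = 0.01459, so d_i = 68.52 cm.
m = −d_i/d_o = -0.1458.
|h_i| = |m|·h_o = 0.1458 × 9.9 = 1.44 cm. The image is real, inverted and reduced, on the far side of the lens.

1.44 cm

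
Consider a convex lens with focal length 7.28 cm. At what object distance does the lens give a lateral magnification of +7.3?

6.28 cm

m = −d_i/d_o ⇒ d_i = −m·d_o.
1/f = 1/d_o + 1/d_i = 1/d_o − 1/(m·d_o) = (1 − 1/m)/d_o, so d_o = f(1 − 1/m) = (7.280)(1 − 1/(+7.3)) = 6.28 cm.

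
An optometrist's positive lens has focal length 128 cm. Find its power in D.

f = 128 cm = 1.28 m.
P = 1/f = 1/(1.28 m) = +0.781 D.

P = +0.781 D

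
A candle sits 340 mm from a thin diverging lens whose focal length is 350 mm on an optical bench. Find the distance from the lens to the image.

For a diverging lens, f = -350 mm.
Thin-lens equation: 1/q = 1/f − 1/p = 1/(-350.0) − 1/(340) = -0.002857 − 0.002941 = -0.005798, so q = -172 mm.
The image is virtual, upright and reduced, on the same side as the object.

172 mm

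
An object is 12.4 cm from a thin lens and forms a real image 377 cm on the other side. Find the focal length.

f = 12.0 cm (converging)

Real image ⇒ d_i = +377 cm.
1/f = 1/d_o + 1/d_i = 1/(12.4) + 1/(377) = 0.08330, so f = 12.0 cm.
Since f is positive, the thin lens is converging.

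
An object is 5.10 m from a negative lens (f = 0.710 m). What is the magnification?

For a negative lens, f = -0.710 m.
1/d_i = 1/f − 1/d_o = 1/(-0.7100) − 1/(5.10) = -1.605, so d_i = -0.6232 m.
m = −d_i/d_o = −(-0.6232)/(5.10) = +0.122.
The image is virtual, upright and reduced, on the same side as the object.

m = +0.122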